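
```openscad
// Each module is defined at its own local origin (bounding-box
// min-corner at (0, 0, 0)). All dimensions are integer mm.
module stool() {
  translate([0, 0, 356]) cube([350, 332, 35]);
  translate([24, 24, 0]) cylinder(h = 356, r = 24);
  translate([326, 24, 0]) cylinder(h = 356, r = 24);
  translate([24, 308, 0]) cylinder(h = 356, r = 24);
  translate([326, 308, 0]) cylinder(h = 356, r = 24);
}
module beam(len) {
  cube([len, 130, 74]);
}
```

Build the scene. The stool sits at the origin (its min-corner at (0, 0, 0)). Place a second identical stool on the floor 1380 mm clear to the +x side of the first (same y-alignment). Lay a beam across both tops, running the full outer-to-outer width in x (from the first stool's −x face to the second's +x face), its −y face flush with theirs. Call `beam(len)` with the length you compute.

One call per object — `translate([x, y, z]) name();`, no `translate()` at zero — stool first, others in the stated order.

stool();
translate([1730, 0, 0]) stool();
translate([0, 0, 391]) beam(2080);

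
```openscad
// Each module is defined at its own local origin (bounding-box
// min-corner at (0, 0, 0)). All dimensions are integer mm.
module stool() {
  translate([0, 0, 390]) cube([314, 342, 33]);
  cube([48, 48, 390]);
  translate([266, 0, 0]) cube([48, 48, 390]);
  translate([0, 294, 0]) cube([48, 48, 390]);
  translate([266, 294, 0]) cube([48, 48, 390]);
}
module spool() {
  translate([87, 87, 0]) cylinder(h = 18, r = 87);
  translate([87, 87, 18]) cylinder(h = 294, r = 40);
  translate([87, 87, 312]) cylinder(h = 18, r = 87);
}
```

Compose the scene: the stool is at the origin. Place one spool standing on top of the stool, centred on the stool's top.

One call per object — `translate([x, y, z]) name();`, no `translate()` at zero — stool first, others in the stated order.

stool();
translate([70, 84, 423]) spool();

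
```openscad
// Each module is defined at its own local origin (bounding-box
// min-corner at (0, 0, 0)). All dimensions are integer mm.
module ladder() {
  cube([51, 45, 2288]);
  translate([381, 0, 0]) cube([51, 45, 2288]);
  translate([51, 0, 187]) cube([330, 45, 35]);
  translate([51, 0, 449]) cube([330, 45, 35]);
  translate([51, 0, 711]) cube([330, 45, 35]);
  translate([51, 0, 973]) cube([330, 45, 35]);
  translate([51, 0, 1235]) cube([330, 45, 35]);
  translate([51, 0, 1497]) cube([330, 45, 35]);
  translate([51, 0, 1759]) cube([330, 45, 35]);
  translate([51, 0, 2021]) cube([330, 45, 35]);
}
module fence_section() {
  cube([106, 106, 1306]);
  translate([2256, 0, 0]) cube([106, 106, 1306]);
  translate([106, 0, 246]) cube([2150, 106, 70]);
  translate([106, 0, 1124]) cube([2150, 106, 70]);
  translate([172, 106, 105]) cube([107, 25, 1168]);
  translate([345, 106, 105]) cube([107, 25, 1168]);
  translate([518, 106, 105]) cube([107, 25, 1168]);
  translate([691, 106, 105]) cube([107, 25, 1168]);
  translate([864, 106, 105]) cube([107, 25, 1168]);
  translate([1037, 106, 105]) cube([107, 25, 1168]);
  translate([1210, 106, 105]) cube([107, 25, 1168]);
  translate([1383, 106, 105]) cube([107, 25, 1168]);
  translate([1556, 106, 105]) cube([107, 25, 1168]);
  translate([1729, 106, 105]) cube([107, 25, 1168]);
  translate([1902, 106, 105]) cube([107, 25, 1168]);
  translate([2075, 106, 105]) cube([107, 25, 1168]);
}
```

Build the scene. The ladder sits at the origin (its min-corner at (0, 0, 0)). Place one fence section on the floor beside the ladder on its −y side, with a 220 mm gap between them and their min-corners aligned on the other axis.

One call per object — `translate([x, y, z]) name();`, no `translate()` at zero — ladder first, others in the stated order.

ladder();
translate([0, -351, 0]) fence_section();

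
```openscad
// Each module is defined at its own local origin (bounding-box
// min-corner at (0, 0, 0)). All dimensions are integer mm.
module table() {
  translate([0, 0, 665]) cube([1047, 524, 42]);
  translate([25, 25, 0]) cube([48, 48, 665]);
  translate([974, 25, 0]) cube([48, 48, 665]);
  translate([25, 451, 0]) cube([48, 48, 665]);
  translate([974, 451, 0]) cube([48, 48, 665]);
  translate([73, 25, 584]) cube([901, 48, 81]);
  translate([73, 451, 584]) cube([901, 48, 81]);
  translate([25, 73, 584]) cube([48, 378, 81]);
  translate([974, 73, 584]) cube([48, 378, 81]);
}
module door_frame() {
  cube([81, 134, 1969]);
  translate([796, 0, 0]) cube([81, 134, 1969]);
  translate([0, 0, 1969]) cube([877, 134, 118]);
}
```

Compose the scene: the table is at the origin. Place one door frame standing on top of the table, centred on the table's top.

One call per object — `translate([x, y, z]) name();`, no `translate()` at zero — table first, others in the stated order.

table();
translate([85, 195, 707]) door_frame();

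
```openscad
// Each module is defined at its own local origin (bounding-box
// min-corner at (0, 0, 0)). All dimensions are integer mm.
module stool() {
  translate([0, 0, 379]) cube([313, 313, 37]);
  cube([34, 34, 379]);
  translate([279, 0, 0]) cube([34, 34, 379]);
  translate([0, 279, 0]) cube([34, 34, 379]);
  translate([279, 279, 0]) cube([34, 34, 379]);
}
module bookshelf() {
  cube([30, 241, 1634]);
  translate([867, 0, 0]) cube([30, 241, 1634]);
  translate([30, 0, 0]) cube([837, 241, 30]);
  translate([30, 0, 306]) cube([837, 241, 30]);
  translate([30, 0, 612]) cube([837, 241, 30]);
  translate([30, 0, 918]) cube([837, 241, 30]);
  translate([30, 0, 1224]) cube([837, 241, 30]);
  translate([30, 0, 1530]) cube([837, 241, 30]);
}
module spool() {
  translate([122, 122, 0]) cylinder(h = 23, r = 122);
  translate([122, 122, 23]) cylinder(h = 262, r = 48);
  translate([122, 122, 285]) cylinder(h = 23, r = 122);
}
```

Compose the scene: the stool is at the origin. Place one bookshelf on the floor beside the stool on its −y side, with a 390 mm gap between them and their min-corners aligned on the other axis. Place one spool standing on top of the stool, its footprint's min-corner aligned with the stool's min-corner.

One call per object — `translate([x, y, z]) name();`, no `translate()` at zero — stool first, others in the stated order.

stool();
translate([0, -631, 0]) bookshelf();
translate([0, 0, 416]) spool();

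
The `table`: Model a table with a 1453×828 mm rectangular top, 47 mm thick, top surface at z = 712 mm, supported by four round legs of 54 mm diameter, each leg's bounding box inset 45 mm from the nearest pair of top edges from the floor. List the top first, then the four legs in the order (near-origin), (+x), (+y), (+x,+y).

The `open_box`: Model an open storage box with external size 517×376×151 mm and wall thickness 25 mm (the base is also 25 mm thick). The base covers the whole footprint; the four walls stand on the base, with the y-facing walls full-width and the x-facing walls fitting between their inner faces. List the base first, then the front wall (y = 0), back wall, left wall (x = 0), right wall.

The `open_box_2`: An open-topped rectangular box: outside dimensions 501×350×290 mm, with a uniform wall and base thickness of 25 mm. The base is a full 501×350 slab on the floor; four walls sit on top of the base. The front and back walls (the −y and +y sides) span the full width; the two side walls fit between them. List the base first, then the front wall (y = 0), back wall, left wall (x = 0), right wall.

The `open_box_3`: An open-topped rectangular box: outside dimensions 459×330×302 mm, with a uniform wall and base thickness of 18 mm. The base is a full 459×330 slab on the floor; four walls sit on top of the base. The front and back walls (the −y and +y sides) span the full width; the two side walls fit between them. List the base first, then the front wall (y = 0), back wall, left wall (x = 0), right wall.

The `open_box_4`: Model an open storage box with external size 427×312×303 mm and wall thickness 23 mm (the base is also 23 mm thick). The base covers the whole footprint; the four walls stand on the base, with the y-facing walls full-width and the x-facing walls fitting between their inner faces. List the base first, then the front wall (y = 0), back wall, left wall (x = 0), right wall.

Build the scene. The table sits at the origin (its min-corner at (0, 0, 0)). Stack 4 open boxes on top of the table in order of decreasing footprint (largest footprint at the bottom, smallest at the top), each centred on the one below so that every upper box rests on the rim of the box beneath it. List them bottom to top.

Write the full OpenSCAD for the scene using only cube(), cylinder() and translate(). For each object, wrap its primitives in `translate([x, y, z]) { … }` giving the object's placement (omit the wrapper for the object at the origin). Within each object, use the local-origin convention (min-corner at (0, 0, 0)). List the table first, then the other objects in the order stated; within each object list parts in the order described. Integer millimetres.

translate([0, 0, 665]) cube([1453, 828, 47]);
translate([72, 72, 0]) cylinder(h = 665, r = 27);
translate([1381, 72, 0]) cylinder(h = 665, r = 27);
translate([72, 756, 0]) cylinder(h = 665, r = 27);
translate([1381, 756, 0]) cylinder(h = 665, r = 27);
translate([468, 226, 712]) {
  cube([517, 376, 25]);
  translate([0, 0, 25]) cube([517, 25, 126]);
  translate([0, 351, 25]) cube([517, 25, 126]);
  translate([0, 25, 25]) cube([25, 326, 126]);
  translate([492, 25, 25]) cube([25, 326, 126]);
}
translate([476, 239, 863]) {
  cube([501, 350, 25]);
  translate([0, 0, 25]) cube([501, 25, 265]);
  translate([0, 325, 25]) cube([501, 25, 265]);
  translate([0, 25, 25]) cube([25, 300, 265]);
  translate([476, 25, 25]) cube([25, 300, 265]);
}
translate([497, 249, 1153]) {
  cube([459, 330, 18]);
  translate([0, 0, 18]) cube([459, 18, 284]);
  translate([0, 312, 18]) cube([459, 18, 284]);
  translate([0, 18, 18]) cube([18, 294, 284]);
  translate([441, 18, 18]) cube([18, 294, 284]);
}
translate([513, 258, 1455]) {
  cube([427, 312, 23]);
  translate([0, 0, 23]) cube([427, 23, 280]);
  translate([0, 289, 23]) cube([427, 23, 280]);
  translate([0, 23, 23]) cube([23, 266, 280]);
  translate([404, 23, 23]) cube([23, 266, 280]);
}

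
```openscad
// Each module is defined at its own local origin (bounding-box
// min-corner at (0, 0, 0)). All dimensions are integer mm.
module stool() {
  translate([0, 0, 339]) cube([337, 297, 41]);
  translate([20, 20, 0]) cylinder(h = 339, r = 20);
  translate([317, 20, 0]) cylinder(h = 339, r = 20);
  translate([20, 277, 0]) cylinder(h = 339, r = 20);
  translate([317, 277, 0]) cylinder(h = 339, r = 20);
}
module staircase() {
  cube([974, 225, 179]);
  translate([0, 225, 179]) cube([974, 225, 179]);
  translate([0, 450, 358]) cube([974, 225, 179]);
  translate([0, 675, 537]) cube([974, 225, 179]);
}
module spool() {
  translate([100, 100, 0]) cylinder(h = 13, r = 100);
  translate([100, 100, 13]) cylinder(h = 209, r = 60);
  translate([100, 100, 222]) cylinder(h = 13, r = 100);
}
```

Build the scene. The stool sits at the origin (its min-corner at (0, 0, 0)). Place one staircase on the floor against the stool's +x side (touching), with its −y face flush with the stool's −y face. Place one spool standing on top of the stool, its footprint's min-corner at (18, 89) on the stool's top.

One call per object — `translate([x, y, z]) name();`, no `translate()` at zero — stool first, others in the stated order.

stool();
translate([337, 0, 0]) staircase();
translate([18, 89, 380]) spool();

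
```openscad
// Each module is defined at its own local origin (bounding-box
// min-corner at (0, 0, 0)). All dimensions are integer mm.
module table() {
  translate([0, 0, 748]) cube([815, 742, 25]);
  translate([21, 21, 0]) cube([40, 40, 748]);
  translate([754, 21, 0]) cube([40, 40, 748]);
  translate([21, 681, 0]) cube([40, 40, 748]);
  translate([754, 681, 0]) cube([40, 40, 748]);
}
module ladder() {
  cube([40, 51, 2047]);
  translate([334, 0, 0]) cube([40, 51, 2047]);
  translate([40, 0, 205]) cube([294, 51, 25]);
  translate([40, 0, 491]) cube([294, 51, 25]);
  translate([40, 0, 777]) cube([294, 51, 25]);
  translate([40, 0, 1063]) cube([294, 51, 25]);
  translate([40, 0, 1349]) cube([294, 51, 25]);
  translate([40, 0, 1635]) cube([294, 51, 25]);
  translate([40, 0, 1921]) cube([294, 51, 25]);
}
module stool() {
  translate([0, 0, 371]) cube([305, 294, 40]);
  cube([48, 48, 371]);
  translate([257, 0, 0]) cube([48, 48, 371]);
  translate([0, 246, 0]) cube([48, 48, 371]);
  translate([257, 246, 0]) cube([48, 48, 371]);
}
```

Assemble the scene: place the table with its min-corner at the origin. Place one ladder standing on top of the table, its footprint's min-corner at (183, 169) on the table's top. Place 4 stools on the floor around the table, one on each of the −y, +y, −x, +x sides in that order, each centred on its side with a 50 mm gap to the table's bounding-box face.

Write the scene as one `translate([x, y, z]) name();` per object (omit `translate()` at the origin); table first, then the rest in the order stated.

table();
translate([183, 169, 773]) ladder();
translate([255, -344, 0]) stool();
translate([255, 792, 0]) stool();
translate([-355, 224, 0]) stool();
translate([865, 224, 0]) stool();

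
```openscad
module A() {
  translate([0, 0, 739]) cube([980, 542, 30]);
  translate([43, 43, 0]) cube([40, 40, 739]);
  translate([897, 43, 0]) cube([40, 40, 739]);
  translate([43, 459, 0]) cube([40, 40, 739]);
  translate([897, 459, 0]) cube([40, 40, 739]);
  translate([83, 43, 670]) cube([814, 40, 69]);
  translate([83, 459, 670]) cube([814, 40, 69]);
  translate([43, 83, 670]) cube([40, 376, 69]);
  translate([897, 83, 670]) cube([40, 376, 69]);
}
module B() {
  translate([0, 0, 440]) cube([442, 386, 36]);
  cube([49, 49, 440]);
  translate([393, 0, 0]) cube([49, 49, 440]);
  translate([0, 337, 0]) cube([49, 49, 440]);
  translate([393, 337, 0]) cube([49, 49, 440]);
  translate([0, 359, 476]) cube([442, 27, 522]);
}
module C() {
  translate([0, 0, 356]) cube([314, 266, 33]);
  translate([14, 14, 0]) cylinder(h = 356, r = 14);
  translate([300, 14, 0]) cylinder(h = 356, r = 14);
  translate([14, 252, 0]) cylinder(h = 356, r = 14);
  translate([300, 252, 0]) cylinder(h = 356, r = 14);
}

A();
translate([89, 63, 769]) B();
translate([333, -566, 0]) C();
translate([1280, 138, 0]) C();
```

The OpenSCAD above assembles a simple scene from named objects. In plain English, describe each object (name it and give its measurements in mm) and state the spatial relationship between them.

A is a table with a 980×542 mm rectangular top, 30 mm thick, top surface at z = 769 mm, supported by four 40×40 mm square legs, each inset 43 mm from the nearest pair of top edges, running from the floor. Four apron rails, 40 mm thick and 69 mm tall, run between adjacent legs with their top edges flush with the underside of the top and their outer faces flush with the legs' outer faces.

B is a chair. The seat is a 442×386×36 mm slab with its top at z = 476 mm, on four 49×49 mm corner legs (flush with the seat edges, standing on z = 0). A flat backrest 27 mm thick, 522 mm tall, spans the full seat width and rises from the seat top along its +y edge, rear face flush with the rear of the seat.

C is a simple wooden stool: a rectangular seat 314 mm (x) by 266 mm (y), 33 mm thick, top face at z = 389 mm, on four round legs, each 28 mm in diameter. The legs rest on z = 0, each leg's axis is inset half a diameter from the nearest pair of seat edges (so the leg's bounding box is flush with the corner).

The chair is on top of the table. Two stools sit around the table at the −y, +x sides.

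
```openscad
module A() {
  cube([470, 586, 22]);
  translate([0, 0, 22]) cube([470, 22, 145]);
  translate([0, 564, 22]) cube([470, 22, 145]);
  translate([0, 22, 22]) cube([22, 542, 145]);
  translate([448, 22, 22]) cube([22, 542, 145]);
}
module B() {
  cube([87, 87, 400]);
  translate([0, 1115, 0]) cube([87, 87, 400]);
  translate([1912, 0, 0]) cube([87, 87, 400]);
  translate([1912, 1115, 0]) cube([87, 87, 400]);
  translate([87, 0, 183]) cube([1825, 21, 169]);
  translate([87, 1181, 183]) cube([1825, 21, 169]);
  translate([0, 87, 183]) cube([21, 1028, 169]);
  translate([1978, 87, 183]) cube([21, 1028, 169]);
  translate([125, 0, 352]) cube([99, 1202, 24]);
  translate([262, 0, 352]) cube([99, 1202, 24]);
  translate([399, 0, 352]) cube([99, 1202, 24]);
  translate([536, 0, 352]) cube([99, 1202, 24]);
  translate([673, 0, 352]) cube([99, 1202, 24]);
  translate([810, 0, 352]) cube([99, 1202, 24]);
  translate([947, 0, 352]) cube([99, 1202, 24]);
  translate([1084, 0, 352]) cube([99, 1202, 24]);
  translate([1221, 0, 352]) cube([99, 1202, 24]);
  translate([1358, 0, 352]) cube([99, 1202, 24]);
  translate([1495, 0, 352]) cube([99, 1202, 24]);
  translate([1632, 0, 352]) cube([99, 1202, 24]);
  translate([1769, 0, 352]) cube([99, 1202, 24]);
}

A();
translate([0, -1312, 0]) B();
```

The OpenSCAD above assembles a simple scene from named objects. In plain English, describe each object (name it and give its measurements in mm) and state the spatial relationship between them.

A is an open storage box with external size 470×586×167 mm and wall thickness 22 mm (the base is also 22 mm thick). The base covers the whole footprint; the four walls stand on the base, with the y-facing walls full-width and the x-facing walls fitting between their inner faces.

B is a bed frame 1999 mm long (x) by 1202 mm wide (y). Four 87×87 mm corner posts, 400 mm tall, at the corners of the footprint. Four rails of 21 mm thickness and 169 mm height run between adjacent posts with their undersides at z = 183 mm, their outer faces flush with the outside of the frame (the two x-running rails run between the posts' inner faces; the two y-running rails run between the posts' inner faces). 13 slats, each 99 mm wide (x) and 24 mm thick, lie across the top of the two x-running rails, running the full 1202 mm width of the frame in y; the slats are evenly spaced along x between the inner faces of the end posts with equal gaps (rounded down to the nearest mm) at the −x end and between each pair — any rounding remainder accumulates at the +x end.

The bed frame is on the floor beside the open box on its −y side.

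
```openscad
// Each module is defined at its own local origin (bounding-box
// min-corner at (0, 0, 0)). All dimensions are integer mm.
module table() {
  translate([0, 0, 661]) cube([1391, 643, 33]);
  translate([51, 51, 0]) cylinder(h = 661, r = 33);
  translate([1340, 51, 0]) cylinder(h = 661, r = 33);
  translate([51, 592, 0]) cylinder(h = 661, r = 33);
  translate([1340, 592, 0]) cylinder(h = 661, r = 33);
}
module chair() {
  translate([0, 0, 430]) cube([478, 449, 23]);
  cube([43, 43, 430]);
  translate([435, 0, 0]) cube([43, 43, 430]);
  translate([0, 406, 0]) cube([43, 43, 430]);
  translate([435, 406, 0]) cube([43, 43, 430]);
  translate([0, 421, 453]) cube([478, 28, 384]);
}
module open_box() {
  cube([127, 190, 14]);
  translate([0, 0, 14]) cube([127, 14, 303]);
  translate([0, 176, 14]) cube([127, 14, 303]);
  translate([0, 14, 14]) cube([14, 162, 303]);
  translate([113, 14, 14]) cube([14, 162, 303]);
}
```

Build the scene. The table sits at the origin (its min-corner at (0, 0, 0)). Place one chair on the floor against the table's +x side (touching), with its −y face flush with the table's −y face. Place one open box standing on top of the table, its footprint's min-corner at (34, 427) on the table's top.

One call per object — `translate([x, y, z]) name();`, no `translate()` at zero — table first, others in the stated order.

table();
translate([1391, 0, 0]) chair();
translate([34, 427, 694]) open_box();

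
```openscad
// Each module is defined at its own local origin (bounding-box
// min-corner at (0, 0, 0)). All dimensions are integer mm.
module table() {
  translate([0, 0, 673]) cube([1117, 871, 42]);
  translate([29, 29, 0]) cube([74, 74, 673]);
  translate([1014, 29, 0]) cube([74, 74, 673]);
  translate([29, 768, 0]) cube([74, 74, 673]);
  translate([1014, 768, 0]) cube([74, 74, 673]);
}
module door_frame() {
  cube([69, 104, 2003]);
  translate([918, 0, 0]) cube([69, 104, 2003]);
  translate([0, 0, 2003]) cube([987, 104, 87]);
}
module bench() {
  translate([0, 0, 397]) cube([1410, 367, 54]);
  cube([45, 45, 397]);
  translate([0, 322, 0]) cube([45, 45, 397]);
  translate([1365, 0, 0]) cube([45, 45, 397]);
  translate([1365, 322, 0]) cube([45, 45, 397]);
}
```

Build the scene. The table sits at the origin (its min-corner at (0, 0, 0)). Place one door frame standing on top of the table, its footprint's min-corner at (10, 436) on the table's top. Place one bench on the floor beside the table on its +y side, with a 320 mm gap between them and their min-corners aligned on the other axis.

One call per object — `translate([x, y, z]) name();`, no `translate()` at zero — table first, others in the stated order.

table();
translate([10, 436, 715]) door_frame();
translate([0, 1191, 0]) bench();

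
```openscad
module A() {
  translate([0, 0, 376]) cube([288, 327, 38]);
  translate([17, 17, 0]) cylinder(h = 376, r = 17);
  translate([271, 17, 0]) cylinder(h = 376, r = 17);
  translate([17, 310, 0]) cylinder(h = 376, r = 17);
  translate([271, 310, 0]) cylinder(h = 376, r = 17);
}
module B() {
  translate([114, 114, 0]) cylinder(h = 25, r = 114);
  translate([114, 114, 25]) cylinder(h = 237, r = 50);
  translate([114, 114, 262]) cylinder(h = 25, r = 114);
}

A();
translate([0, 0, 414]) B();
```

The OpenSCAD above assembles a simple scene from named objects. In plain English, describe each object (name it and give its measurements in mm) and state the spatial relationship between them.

A is a four-legged stool. The seat is 288×327 mm, 38 mm thick, top at z = 414 mm. It stands on four round legs, each 34 mm in diameter, from z = 0 to the seat underside, each leg's axis is inset half a diameter from the nearest pair of seat edges (so the leg's bounding box is flush with the corner).

B is a spool: two coaxial disc flanges of radius 114 mm and thickness 25 mm, joined by a core cylinder of radius 50 mm and height 237 mm. The lower flange rests on z = 0 and the three cylinders share a vertical axis.

The spool is on top of the stool.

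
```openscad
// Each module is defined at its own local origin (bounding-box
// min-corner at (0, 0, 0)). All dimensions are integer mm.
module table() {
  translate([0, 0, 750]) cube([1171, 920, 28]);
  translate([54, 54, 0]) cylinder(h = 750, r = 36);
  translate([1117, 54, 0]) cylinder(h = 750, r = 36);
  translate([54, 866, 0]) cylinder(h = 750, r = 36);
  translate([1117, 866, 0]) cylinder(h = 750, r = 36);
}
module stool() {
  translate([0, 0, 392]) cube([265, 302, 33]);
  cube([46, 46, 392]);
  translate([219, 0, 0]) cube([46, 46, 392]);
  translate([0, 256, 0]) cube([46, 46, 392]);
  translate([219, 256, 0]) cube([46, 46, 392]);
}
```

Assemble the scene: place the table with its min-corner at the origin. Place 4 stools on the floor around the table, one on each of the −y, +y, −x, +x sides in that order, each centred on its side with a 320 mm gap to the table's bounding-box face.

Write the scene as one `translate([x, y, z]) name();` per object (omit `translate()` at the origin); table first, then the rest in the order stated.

table();
translate([453, -622, 0]) stool();
translate([453, 1240, 0]) stool();
translate([-585, 309, 0]) stool();
translate([1491, 309, 0]) stool();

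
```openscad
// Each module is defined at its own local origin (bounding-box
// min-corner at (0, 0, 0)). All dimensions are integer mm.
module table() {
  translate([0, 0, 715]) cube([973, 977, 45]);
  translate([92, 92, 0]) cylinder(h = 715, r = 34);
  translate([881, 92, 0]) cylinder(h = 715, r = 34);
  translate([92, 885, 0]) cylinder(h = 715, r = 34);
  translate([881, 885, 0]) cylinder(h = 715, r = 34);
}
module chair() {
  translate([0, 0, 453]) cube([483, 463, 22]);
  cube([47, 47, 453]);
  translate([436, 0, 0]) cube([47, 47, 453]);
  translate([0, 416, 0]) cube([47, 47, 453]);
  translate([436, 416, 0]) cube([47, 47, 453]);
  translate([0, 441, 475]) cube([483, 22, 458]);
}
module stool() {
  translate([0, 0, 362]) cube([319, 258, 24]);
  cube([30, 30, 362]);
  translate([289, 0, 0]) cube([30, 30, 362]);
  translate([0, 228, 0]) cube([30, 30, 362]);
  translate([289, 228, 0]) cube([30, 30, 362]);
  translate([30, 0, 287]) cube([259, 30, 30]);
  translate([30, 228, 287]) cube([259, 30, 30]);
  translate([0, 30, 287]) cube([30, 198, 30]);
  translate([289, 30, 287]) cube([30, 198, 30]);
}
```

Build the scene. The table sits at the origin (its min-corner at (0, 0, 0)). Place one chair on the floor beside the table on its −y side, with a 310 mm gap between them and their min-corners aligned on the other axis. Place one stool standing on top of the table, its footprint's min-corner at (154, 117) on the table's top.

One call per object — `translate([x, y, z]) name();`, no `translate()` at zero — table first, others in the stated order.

table();
translate([0, -773, 0]) chair();
translate([154, 117, 760]) stool();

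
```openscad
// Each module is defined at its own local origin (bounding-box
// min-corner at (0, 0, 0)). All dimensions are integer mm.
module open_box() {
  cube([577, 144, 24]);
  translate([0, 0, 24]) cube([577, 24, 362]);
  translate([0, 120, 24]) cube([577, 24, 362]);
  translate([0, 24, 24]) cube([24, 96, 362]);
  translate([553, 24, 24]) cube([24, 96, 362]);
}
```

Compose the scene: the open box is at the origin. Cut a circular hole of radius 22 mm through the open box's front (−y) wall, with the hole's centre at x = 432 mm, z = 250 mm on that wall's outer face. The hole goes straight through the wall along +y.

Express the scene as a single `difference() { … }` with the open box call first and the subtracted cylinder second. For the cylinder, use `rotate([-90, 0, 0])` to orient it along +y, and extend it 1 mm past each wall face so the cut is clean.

difference() {
  open_box();
  translate([432, -1, 250]) rotate([-90, 0, 0]) cylinder(h = 26, r = 22);
}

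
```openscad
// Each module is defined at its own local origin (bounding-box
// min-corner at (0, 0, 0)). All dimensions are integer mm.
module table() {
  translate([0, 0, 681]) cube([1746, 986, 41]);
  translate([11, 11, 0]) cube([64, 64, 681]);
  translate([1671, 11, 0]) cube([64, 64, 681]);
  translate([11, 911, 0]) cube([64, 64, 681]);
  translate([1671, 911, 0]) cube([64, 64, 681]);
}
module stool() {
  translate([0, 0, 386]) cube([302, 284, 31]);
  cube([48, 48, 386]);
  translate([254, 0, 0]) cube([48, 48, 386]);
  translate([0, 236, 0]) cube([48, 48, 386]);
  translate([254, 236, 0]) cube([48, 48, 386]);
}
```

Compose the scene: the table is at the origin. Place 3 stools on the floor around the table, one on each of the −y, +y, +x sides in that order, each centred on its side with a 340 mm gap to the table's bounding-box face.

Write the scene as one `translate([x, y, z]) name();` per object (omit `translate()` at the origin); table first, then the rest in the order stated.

table();
translate([722, -624, 0]) stool();
translate([722, 1326, 0]) stool();
translate([2086, 351, 0]) stool();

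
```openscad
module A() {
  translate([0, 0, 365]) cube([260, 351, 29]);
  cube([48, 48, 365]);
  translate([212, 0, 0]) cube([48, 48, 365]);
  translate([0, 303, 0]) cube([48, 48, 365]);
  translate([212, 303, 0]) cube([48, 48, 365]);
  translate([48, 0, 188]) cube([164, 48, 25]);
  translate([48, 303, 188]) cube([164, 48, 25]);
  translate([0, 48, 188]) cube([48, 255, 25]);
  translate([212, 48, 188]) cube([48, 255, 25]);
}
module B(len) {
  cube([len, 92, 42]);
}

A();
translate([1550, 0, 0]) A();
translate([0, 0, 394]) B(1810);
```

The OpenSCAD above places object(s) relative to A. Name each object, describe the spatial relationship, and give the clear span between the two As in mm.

Second stool starts at x = 1550; first ends at x = 260; clear span = 1550 − 260 = 1290 mm.

A is a stool. B is a beam. A beam spans the tops of two stools. The clear span between the two stools is 1290 mm.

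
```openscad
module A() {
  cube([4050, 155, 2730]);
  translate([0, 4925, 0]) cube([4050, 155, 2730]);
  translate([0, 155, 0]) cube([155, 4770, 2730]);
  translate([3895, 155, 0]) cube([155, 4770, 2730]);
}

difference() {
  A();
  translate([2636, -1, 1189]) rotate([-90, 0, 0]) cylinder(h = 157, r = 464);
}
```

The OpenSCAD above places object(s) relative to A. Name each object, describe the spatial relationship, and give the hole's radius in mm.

A is a house frame. The house frame has a circular hole through its front wall. The hole's radius is 464 mm.

The subtracted cylinder has r = 464 mm.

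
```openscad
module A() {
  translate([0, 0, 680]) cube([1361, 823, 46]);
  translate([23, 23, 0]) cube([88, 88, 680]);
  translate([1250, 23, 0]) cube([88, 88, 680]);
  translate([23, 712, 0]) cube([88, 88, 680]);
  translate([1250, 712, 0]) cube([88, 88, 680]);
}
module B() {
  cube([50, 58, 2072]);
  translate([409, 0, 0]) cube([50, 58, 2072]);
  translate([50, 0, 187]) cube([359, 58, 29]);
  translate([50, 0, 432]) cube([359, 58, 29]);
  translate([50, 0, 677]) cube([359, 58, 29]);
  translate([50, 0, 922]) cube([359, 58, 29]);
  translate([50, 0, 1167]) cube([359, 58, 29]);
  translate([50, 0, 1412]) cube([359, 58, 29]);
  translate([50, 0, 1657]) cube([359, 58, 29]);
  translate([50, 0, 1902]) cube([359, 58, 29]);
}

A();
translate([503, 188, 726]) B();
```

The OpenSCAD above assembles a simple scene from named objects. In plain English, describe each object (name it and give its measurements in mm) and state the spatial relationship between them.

A is a table: top 1361 mm (x) × 823 mm (y), 46 mm thick, upper face at z = 726 mm, on four 88×88 mm square legs, each inset 23 mm from the nearest pair of top edges, running from z = 0 to the bottom of the top.

B is a wooden ladder with two side rails of 50×58 mm section and 2072 mm height, set 459 mm apart overall. Between them run 8 rectangular rungs (58 mm deep, 29 mm thick), front faces flush with the rails' −y face. The bottom of the first rung is 187 mm above the floor and each subsequent rung is 245 mm higher than the one below.

The ladder is on top of the table.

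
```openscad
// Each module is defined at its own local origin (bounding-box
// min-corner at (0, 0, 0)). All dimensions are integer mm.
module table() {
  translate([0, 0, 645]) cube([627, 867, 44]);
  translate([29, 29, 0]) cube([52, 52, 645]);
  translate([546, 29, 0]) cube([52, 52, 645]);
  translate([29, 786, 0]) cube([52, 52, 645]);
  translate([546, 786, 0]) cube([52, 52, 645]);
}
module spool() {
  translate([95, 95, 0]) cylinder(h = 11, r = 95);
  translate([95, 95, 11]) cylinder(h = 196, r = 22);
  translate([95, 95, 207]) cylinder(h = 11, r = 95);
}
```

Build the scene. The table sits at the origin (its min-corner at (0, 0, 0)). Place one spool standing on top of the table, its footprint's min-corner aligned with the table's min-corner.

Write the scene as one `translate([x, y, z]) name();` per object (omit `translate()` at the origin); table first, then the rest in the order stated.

table();
translate([0, 0, 689]) spool();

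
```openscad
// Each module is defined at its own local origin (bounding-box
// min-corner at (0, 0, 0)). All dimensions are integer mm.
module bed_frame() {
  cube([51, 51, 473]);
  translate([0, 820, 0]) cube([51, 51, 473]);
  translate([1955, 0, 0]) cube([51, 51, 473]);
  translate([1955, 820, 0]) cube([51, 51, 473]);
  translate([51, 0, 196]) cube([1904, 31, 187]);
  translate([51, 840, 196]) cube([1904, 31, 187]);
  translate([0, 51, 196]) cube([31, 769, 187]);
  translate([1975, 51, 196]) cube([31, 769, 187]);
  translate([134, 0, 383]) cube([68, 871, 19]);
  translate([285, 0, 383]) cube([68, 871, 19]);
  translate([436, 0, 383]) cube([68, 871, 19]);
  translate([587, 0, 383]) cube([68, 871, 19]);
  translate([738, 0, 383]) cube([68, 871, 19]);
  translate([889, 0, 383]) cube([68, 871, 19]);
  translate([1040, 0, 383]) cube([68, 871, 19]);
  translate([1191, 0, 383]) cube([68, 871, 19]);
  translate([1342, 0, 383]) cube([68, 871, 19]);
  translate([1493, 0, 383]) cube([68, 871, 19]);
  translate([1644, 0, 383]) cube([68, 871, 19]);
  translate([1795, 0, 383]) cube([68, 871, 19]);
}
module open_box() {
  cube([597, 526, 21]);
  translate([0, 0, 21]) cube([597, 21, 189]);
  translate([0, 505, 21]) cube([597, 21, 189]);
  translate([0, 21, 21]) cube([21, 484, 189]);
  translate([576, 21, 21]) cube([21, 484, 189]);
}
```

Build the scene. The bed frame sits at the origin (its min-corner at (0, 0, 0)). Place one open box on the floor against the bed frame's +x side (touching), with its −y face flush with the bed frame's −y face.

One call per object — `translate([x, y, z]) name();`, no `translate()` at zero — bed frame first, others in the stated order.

bed_frame();
translate([2006, 0, 0]) open_box();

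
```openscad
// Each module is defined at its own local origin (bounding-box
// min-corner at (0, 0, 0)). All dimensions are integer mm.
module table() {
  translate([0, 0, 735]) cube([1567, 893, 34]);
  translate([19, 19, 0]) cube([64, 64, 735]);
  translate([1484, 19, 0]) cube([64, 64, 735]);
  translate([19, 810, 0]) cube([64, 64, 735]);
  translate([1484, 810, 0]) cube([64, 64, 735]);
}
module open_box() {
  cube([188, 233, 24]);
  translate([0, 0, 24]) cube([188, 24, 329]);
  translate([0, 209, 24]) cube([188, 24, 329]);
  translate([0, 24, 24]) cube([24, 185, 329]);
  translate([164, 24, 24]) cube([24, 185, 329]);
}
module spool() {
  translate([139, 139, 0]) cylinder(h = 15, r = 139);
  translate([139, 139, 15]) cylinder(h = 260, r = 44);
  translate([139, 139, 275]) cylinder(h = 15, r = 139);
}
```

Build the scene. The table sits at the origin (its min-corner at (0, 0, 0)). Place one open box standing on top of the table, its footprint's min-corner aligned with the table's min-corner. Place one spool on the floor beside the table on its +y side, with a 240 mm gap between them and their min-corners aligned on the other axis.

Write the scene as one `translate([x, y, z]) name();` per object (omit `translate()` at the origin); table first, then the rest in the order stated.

table();
translate([0, 0, 769]) open_box();
translate([0, 1133, 0]) spool();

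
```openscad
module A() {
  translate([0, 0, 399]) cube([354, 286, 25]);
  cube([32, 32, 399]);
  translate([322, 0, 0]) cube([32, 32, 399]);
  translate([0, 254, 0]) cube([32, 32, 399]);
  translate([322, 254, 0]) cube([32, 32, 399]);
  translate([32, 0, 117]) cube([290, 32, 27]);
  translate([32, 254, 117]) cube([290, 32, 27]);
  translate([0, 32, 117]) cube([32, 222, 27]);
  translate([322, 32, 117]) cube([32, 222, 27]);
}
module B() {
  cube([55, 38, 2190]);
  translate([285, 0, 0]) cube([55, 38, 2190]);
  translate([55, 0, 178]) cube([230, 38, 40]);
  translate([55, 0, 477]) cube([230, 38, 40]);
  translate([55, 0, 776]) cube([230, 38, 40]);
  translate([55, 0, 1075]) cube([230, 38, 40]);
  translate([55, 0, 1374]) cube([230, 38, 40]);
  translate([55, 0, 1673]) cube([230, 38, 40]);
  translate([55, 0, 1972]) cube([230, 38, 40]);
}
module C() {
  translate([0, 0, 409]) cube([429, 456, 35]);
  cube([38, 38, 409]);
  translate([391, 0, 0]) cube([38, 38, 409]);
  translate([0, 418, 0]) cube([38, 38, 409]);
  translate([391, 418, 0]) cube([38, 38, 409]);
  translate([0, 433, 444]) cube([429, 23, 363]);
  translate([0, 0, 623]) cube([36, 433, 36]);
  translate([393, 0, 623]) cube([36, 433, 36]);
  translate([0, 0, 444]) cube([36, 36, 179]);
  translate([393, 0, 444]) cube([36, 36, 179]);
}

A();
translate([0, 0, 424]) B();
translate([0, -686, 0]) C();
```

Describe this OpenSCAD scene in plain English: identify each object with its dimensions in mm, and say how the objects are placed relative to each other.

A is a four-legged stool. The seat is 354×286 mm, 25 mm thick, top at z = 424 mm. It stands on four square legs, each 32×32 mm in cross-section, from z = 0 to the seat underside, each flush with a corner of the seat. Four stretchers, 32 mm wide and 27 mm tall, connect adjacent legs with their undersides at z = 117 mm, each running between the inner faces of the legs it joins and aligned with the legs' outer faces on the other axis.

B is a wooden ladder with two side rails of 55×38 mm section and 2190 mm height, set 340 mm apart overall. Between them run 7 rectangular rungs (38 mm deep, 40 mm thick), front faces flush with the rails' −y face. The bottom of the first rung is 178 mm above the floor and each subsequent rung is 299 mm higher than the one below.

C is a chair. The seat is a 429×456×35 mm slab with its top at z = 444 mm, on four 38×38 mm corner legs (flush with the seat edges, standing on z = 0). A flat backrest 23 mm thick, 363 mm tall, spans the full seat width and rises from the seat top along its +y edge, rear face flush with the rear of the seat. Two armrests of 36×36 mm section run along each side from the seat's front edge to the front of the backrest, top faces 215 mm above the seat top and outer faces flush with the seat's x-edges; a 36×36 mm post under the front of each armrest stands on the seat at the front corner.

The ladder is on top of the stool. The chair is on the floor beside the stool on its −y side.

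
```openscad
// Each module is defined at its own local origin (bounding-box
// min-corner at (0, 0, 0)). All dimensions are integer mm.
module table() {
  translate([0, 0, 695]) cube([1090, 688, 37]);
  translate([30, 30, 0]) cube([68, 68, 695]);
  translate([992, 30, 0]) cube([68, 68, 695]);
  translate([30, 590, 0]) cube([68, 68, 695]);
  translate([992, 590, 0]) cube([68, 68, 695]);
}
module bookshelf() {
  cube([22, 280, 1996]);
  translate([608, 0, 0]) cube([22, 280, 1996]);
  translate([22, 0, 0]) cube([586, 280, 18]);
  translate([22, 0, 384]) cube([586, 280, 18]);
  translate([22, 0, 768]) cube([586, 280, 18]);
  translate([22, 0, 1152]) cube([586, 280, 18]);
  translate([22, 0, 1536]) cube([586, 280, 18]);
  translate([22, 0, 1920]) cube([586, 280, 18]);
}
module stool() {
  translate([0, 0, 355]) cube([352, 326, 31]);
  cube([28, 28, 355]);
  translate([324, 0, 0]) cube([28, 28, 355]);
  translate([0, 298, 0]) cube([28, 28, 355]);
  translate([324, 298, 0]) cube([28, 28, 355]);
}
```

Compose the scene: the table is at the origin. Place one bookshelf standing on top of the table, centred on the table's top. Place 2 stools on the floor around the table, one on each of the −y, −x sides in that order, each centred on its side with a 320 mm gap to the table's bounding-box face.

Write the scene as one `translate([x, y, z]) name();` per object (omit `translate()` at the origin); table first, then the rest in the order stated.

table();
translate([230, 204, 732]) bookshelf();
translate([369, -646, 0]) stool();
translate([-672, 181, 0]) stool();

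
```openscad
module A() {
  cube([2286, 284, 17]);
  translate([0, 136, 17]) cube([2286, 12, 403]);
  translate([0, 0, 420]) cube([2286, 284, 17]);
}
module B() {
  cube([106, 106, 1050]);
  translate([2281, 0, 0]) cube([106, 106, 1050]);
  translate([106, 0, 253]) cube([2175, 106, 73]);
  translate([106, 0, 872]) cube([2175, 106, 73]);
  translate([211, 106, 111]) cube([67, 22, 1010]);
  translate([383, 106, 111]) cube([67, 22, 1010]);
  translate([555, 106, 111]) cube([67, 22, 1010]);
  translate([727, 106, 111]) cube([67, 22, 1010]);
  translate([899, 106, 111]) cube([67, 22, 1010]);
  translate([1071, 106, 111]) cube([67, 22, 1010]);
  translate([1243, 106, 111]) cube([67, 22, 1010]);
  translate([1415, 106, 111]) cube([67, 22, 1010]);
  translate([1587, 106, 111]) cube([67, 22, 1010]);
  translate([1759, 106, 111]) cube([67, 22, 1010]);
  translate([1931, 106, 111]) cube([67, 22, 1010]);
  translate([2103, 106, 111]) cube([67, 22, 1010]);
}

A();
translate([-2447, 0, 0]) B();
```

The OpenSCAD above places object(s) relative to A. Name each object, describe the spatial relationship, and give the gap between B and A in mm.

The fence section's nearest face is 60 mm from the I-beam's −x face.

A is an I-beam. B is a fence section. The fence section is on the floor beside the I-beam on its −x side. The gap between the fence section and the I-beam is 60 mm.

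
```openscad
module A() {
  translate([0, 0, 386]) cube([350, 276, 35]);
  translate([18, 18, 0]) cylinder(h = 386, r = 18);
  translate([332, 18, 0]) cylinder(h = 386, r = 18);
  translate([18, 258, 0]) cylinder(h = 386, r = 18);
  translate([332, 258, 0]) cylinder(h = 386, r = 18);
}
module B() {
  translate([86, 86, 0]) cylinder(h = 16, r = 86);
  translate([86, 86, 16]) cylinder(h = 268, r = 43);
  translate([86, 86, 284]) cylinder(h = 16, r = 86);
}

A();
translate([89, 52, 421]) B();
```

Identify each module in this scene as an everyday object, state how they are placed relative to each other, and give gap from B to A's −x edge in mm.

The spool's min-x is at 89; the stool's min-x is 0; gap = 89 mm.

A is a stool. B is a spool. The spool is on top of the stool, centred. The gap from the spool to the stool's −x edge is 89 mm.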